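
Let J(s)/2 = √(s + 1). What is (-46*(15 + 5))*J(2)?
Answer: -1840*√3 ≈ -3187.0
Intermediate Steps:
J(s) = 2*√(1 + s) (J(s) = 2*√(s + 1) = 2*√(1 + s))
(-46*(15 + 5))*J(2) = (-46*(15 + 5))*(2*√(1 + 2)) = (-46*20)*(2*√3) = -1840*√3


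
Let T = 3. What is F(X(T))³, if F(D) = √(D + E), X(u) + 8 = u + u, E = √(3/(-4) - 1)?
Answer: √2*(-4 + I*√7)^(3/2)/4 ≈ -2.8538 - 2.3757*I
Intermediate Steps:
E = I*√7/2 (E = √(3*(-¼) - 1) = √(-¾ - 1) = √(-7/4) = I*√7/2 ≈ 1.3229*I)
X(u) = -8 + 2*u (X(u) = -8 + (u + u) = -8 + 2*u)
F(D) = √(D + I*√7/2)
F(X(T))³ = (√(4*(-8 + 2*3) + 2*I*√7)/2)³ = (√(4*(-8 + 6) + 2*I*√7)/2)³ = (√(4*(-2) + 2*I*√7)/2)³ = (√(-8 + 2*I*√7)/2)³ = (-8 + 2*I*√7)^(3/2)/8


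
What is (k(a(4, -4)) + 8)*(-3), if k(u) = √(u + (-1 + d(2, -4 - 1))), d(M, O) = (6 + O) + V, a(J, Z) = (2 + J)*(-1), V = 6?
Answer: -24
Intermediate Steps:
a(J, Z) = -2 - J
d(M, O) = 12 + O (d(M, O) = (6 + O) + 6 = 12 + O)
k(u) = √(6 + u) (k(u) = √(u + (-1 + (12 + (-4 - 1)))) = √(u + (-1 + (12 - 5))) = √(u + (-1 + 7)) = √(u + 6) = √(6 + u))
(k(a(4, -4)) + 8)*(-3) = (√(6 + (-2 - 1*4)) + 8)*(-3) = (√(6 + (-2 - 4)) + 8)*(-3) = (√(6 - 6) + 8)*(-3) = (√0 + 8)*(-3) = (0 + 8)*(-3) = 8*(-3) = -24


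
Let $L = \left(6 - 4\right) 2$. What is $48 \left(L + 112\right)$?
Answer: $5568$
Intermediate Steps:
$L = 4$ ($L = 2 \cdot 2 = 4$)
$48 \left(L + 112\right) = 48 \left(4 + 112\right) = 48 \cdot 116 = 5568$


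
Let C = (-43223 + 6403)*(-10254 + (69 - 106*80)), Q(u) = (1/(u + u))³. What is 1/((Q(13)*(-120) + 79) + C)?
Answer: 2197/1509878097648 ≈ 1.4551e-9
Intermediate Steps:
Q(u) = 1/(8*u³) (Q(u) = (1/(2*u))³ = 1/(8*u³))
C = 687245300 (C = -36820*(-10254 + (69 - 8480)) = -36820*(-10254 - 8411) = -36820*(-18665) = 687245300)
1/((Q(13)*(-120) + 79) + C) = 1/((((⅛)/13³)*(-120) + 79) + 687245300) = 1/((((⅛)*(1/2197))*(-120) + 79) + 687245300) = 1/(((1/17576)*(-120) + 79) + 687245300) = 1/((-15/2197 + 79) + 687245300) = 1/(173548/2197 + 687245300) = 1/(1509878097648/2197) = 2197/1509878097648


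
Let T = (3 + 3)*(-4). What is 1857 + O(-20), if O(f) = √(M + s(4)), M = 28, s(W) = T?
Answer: 1859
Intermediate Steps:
T = -24 (T = 6*(-4) = -24)
s(W) = -24
O(f) = 2 (O(f) = √(28 - 24) = √4 = 2)
1857 + O(-20) = 1857 + 2 = 1859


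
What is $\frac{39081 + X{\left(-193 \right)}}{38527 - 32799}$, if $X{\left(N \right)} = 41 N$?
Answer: $\frac{974}{179} \approx 5.4413$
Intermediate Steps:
$\frac{39081 + X{\left(-193 \right)}}{38527 - 32799} = \frac{39081 + 41 \left(-193\right)}{38527 - 32799} = \frac{39081 - 7913}{5728} = 31168 \cdot \frac{1}{5728} = \frac{974}{179}$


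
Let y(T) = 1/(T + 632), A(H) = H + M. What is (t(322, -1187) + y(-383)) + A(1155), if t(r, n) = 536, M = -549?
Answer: 284359/249 ≈ 1142.0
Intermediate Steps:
A(H) = -549 + H (A(H) = H - 549 = -549 + H)
y(T) = 1/(632 + T)
(t(322, -1187) + y(-383)) + A(1155) = (536 + 1/(632 - 383)) + (-549 + 1155) = (536 + 1/249) + 606 = 133465/249 + 606 = 284359/249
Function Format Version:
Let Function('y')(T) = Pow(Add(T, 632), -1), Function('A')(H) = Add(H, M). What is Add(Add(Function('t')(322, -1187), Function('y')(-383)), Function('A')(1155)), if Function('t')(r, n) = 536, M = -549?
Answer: Rational(284359, 249) ≈ 1142.0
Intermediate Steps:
Function('A')(H) = Add(-549, H) (Function('A')(H) = Add(H, -549) = Add(-549, H))
Function('y')(T) = Pow(Add(632, T), -1)
Add(Add(Function('t')(322, -1187), Function('y')(-383)), Function('A')(1155)) = Add(Add(536, Pow(Add(632, -383), -1)), Add(-549, 1155)) = Add(Add(536, Pow(249, -1)), 606) = Add(Add(536, Rational(1, 249)), 606) = Add(Rational(133465, 249), 606) = Rational(284359, 249)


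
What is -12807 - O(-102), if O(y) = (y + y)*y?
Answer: -33615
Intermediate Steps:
O(y) = 2*y² (O(y) = (2*y)*y = 2*y²)
-12807 - O(-102) = -12807 - 2*(-102)² = -12807 - 2*10404 = -12807 - 1*20808 = -12807 - 20808 = -33615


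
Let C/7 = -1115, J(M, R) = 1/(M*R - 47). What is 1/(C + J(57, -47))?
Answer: -2726/21276431 ≈ -0.00012812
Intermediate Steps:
J(M, R) = 1/(-47 + M*R)
C = -7805 (C = 7*(-1115) = -7805)
1/(C + J(57, -47)) = 1/(-7805 + 1/(-47 + 57*(-47))) = 1/(-7805 + 1/(-47 - 2679)) = 1/(-7805 + 1/(-2726)) = 1/(-7805 - 1/2726) = 1/(-21276431/2726) = -2726/21276431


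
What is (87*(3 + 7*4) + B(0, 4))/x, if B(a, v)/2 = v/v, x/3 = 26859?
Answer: 2699/80577 ≈ 0.033496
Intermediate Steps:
x = 80577 (x = 3*26859 = 80577)
B(a, v) = 2 (B(a, v) = 2*(v/v) = 2*1 = 2)
(87*(3 + 7*4) + B(0, 4))/x = (87*(3 + 7*4) + 2)/80577 = (87*(3 + 28) + 2)*(1/80577) = (87*31 + 2)*(1/80577) = (2697 + 2)*(1/80577) = 2699*(1/80577) = 2699/80577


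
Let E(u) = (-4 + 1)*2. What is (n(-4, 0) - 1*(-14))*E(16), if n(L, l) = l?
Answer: -84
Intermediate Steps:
E(u) = -6 (E(u) = -3*2 = -6)
(n(-4, 0) - 1*(-14))*E(16) = (0 - 1*(-14))*(-6) = (0 + 14)*(-6) = 14*(-6) = -84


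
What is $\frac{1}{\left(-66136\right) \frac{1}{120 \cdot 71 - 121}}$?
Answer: $- \frac{8399}{66136} \approx -0.127$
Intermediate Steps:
$\frac{1}{\left(-66136\right) \frac{1}{120 \cdot 71 - 121}} = \frac{1}{\left(-66136\right) \frac{1}{8520 - 121}} = \frac{1}{\left(-66136\right) \frac{1}{8399}} = \frac{1}{- \frac{66136}{8399}} = - \frac{8399}{66136}$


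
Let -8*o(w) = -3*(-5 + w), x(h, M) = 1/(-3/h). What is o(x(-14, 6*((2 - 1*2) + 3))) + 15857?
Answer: 126855/8 ≈ 15857.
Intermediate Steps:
x(h, M) = -h/3
o(w) = -15/8 + 3*w/8 (o(w) = -(-3)*(-5 + w)/8 = -(15 - 3*w)/8 = -15/8 + 3*w/8)
o(x(-14, 6*((2 - 1*2) + 3))) + 15857 = (-15/8 + 3*(-1/3*(-14))/8) + 15857 = (-15/8 + (3/8)*(14/3)) + 15857 = (-15/8 + 7/4) + 15857 = -1/8 + 15857 = 126855/8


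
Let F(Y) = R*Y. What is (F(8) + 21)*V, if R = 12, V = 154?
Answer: 18018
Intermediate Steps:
F(Y) = 12*Y
(F(8) + 21)*V = (12*8 + 21)*154 = (96 + 21)*154 = 117*154 = 18018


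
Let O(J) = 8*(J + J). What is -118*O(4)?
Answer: -7552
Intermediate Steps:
O(J) = 16*J (O(J) = 8*(2*J) = 16*J)
-118*O(4) = -1888*4 = -118*64 = -7552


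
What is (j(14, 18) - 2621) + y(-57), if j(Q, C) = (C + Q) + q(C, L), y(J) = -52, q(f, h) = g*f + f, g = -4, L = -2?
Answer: -2695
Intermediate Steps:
q(f, h) = -3*f (q(f, h) = -4*f + f = -3*f)
j(Q, C) = Q - 2*C (j(Q, C) = (C + Q) - 3*C = Q - 2*C)
(j(14, 18) - 2621) + y(-57) = ((14 - 2*18) - 2621) - 52 = ((14 - 36) - 2621) - 52 = (-22 - 2621) - 52 = -2643 - 52 = -2695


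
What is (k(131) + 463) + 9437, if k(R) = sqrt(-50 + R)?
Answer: 9909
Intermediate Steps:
(k(131) + 463) + 9437 = (sqrt(-50 + 131) + 463) + 9437 = (sqrt(81) + 463) + 9437 = (9 + 463) + 9437 = 472 + 9437 = 9909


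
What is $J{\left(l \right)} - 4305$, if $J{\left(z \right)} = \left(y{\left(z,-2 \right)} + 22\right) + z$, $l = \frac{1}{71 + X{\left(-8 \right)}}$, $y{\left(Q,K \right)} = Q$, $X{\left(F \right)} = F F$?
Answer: $- \frac{578203}{135} \approx -4283.0$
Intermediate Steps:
$X{\left(F \right)} = F^{2}$
$l = \frac{1}{135}$ ($l = \frac{1}{71 + \left(-8\right)^{2}} = \frac{1}{71 + 64} = \frac{1}{135} \approx 0.0074074$)
$J{\left(z \right)} = 22 + 2 z$ ($J{\left(z \right)} = \left(z + 22\right) + z = \left(22 + z\right) + z = 22 + 2 z$)
$J{\left(l \right)} - 4305 = \left(22 + 2 \cdot \frac{1}{135}\right) - 4305 = \left(22 + \frac{2}{135}\right) - 4305 = \frac{2972}{135} - 4305 = - \frac{578203}{135}$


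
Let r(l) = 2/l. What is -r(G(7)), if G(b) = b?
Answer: -2/7 ≈ -0.28571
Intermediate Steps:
-r(G(7)) = -2/7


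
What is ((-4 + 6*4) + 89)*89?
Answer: 9701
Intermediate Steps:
((-4 + 6*4) + 89)*89 = ((-4 + 24) + 89)*89 = (20 + 89)*89 = 109*89 = 9701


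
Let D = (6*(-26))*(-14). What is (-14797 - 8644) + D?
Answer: -21257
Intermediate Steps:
D = 2184 (D = -156*(-14) = 2184)
(-14797 - 8644) + D = (-14797 - 8644) + 2184 = -23441 + 2184 = -21257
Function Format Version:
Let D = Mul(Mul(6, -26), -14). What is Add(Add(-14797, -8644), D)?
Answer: -21257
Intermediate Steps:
D = 2184 (D = Mul(-156, -14) = 2184)
Add(Add(-14797, -8644), D) = Add(Add(-14797, -8644), 2184) = Add(-23441, 2184) = -21257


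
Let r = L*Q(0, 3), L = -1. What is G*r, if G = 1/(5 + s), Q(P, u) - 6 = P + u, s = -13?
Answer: 9/8 ≈ 1.1250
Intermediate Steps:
Q(P, u) = 6 + P + u (Q(P, u) = 6 + (P + u) = 6 + P + u)
r = -9 (r = -(6 + 0 + 3) = -1*9 = -9)
G = -1/8 (G = 1/(5 - 13) = 1/(-8) = -1/8 ≈ -0.12500)
G*r = -1/8*(-9) = 9/8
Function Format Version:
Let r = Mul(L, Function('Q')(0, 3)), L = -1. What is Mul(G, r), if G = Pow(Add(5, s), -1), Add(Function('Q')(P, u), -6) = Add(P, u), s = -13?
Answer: Rational(9, 8) ≈ 1.1250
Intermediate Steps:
Function('Q')(P, u) = Add(6, P, u) (Function('Q')(P, u) = Add(6, Add(P, u)) = Add(6, P, u))
r = -9 (r = Mul(-1, Add(6, 0, 3)) = Mul(-1, 9) = -9)
G = Rational(-1, 8) (G = Pow(Add(5, -13), -1) = Pow(-8, -1) = Rational(-1, 8) ≈ -0.12500)
Mul(G, r) = Mul(Rational(-1, 8), -9) = Rational(9, 8)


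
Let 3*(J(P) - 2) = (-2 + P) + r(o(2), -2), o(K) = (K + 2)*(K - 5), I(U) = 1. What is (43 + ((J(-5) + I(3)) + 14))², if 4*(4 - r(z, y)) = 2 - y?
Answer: 30976/9 ≈ 3441.8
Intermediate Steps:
o(K) = (-5 + K)*(2 + K) (o(K) = (2 + K)*(-5 + K) = (-5 + K)*(2 + K))
r(z, y) = 7/2 + y/4 (r(z, y) = 4 - (2 - y)/4 = 4 + (-½ + y/4) = 7/2 + y/4)
J(P) = 7/3 + P/3 (J(P) = 2 + ((-2 + P) + (7/2 + (¼)*(-2)))/3 = 2 + ((-2 + P) + (7/2 - ½))/3 = 2 + ((-2 + P) + 3)/3 = 2 + (1 + P)/3 = 2 + (⅓ + P/3) = 7/3 + P/3)
(43 + ((J(-5) + I(3)) + 14))² = (43 + (((7/3 + (⅓)*(-5)) + 1) + 14))² = (43 + (((7/3 - 5/3) + 1) + 14))² = (43 + ((⅔ + 1) + 14))² = (43 + (5/3 + 14))² = (43 + 47/3)² = (176/3)² = 30976/9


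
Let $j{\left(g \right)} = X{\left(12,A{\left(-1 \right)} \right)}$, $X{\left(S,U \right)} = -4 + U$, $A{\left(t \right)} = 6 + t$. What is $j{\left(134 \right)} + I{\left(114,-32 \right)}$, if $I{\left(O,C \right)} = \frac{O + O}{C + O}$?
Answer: $\frac{155}{41} \approx 3.7805$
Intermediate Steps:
$I{\left(O,C \right)} = \frac{2 O}{C + O}$
$j{\left(g \right)} = 1$ ($j{\left(g \right)} = -4 + \left(6 - 1\right) = -4 + 5 = 1$)
$j{\left(134 \right)} + I{\left(114,-32 \right)} = 1 + 2 \cdot 114 \frac{1}{-32 + 114} = 1 + 2 \cdot 114 \cdot \frac{1}{82} = 1 + \frac{114}{41} = \frac{155}{41}$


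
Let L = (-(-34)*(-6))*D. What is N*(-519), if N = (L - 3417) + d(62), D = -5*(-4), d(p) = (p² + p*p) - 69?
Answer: -63318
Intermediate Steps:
d(p) = -69 + 2*p² (d(p) = (p² + p²) - 69 = 2*p² - 69 = -69 + 2*p²)
D = 20
L = -4080 (L = -(-34)*(-6)*20 = -17*12*20 = -204*20 = -4080)
N = 122 (N = (-4080 - 3417) + (-69 + 2*62²) = -7497 + (-69 + 2*3844) = -7497 + (-69 + 7688) = -7497 + 7619 = 122)
N*(-519) = 122*(-519) = -63318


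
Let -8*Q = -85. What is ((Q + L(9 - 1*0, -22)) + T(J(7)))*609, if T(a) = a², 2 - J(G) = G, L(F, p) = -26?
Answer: 46893/8 ≈ 5861.6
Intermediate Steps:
J(G) = 2 - G
Q = 85/8 (Q = -⅛*(-85) = 85/8 ≈ 10.625)
((Q + L(9 - 1*0, -22)) + T(J(7)))*609 = ((85/8 - 26) + (2 - 1*7)²)*609 = (-123/8 + (2 - 7)²)*609 = (-123/8 + (-5)²)*609 = (-123/8 + 25)*609 = (77/8)*609 = 46893/8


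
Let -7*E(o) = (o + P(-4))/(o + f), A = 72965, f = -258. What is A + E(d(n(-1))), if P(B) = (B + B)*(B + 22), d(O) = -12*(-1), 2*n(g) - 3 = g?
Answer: 20940933/287 ≈ 72965.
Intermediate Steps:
n(g) = 3/2 + g/2
d(O) = 12
P(B) = 2*B*(22 + B) (P(B) = (2*B)*(22 + B) = 2*B*(22 + B))
E(o) = -(-144 + o)/(7*(-258 + o)) (E(o) = -(o + 2*(-4)*(22 - 4))/(7*(o - 258)) = -(o + 2*(-4)*18)/(7*(-258 + o)) = -(o - 144)/(7*(-258 + o)) = -(-144 + o)/(7*(-258 + o)))
A + E(d(n(-1))) = 72965 + (144 - 1*12)/(7*(-258 + 12)) = 72965 + (⅐)*(144 - 12)/(-246) = 72965 + (⅐)*(-1/246)*132 = 72965 - 22/287 = 20940933/287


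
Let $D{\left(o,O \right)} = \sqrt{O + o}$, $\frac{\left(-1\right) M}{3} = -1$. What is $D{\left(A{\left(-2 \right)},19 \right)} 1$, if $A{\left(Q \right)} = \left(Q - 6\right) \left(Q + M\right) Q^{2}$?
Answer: $i \sqrt{13} \approx 3.6056 i$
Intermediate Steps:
$M = 3$ ($M = \left(-3\right) \left(-1\right) = 3$)
$A{\left(Q \right)} = Q^{2} \left(-6 + Q\right) \left(3 + Q\right)$ ($A{\left(Q \right)} = \left(Q - 6\right) \left(Q + 3\right) Q^{2} = \left(-6 + Q\right) \left(3 + Q\right) Q^{2} = Q^{2} \left(-6 + Q\right) \left(3 + Q\right)$)
$D{\left(A{\left(-2 \right)},19 \right)} 1 = \sqrt{19 + \left(-2\right)^{2} \left(-18 + \left(-2\right)^{2} - -6\right)} 1 = \sqrt{19 + 4 \left(-18 + 4 + 6\right)} 1 = \sqrt{19 + 4 \left(-8\right)} 1 = \sqrt{19 - 32} \cdot 1 = \sqrt{-13} \cdot 1 = i \sqrt{13} \cdot 1 = i \sqrt{13}$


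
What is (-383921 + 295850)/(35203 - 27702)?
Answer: -88071/7501 ≈ -11.741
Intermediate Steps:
(-383921 + 295850)/(35203 - 27702) = -88071/7501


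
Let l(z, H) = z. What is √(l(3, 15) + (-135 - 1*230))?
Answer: I*√362 ≈ 19.026*I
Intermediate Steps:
√(l(3, 15) + (-135 - 1*230)) = √(3 + (-135 - 1*230)) = √(3 + (-135 - 230)) = √(3 - 365) = √(-362) = I*√362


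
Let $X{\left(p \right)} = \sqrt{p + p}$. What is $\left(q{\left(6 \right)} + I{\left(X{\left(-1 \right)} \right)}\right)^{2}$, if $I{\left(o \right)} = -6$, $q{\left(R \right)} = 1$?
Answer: $25$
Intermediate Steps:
$X{\left(p \right)} = \sqrt{2} \sqrt{p}$ ($X{\left(p \right)} = \sqrt{2 p} = \sqrt{2} \sqrt{p}$)
$\left(q{\left(6 \right)} + I{\left(X{\left(-1 \right)} \right)}\right)^{2} = \left(1 - 6\right)^{2} = \left(-5\right)^{2} = 25$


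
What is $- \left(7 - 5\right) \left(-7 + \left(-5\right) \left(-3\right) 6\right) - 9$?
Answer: $-175$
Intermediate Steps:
$- \left(7 - 5\right) \left(-7 + \left(-5\right) \left(-3\right) 6\right) - 9 = - 2 \left(-7 + 15 \cdot 6\right) - 9 = - 2 \left(-7 + 90\right) - 9 = - 2 \cdot 83 - 9 = \left(-1\right) 166 - 9 = -166 - 9 = -175$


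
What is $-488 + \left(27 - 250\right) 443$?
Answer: $-99277$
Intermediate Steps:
$-488 + \left(27 - 250\right) 443 = -488 - 98789 = -99277$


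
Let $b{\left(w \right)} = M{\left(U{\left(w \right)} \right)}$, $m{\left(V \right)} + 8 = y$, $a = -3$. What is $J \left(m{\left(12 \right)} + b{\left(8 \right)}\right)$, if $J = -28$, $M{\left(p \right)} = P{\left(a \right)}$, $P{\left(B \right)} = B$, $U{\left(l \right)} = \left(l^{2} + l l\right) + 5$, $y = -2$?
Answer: $364$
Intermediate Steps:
$m{\left(V \right)} = -10$ ($m{\left(V \right)} = -8 - 2 = -10$)
$U{\left(l \right)} = 5 + 2 l^{2}$ ($U{\left(l \right)} = \left(l^{2} + l^{2}\right) + 5 = 2 l^{2} + 5 = 5 + 2 l^{2}$)
$M{\left(p \right)} = -3$
$b{\left(w \right)} = -3$
$J \left(m{\left(12 \right)} + b{\left(8 \right)}\right) = - 28 \left(-10 - 3\right) = \left(-28\right) \left(-13\right) = 364$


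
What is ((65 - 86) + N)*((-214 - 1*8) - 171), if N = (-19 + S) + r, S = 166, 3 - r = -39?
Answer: -66024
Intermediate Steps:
r = 42 (r = 3 - 1*(-39) = 3 + 39 = 42)
N = 189 (N = (-19 + 166) + 42 = 147 + 42 = 189)
((65 - 86) + N)*((-214 - 1*8) - 171) = ((65 - 86) + 189)*((-214 - 1*8) - 171) = (-21 + 189)*((-214 - 8) - 171) = 168*(-222 - 171) = 168*(-393) = -66024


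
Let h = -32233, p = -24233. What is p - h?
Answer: 8000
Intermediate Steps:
p - h = -24233 - 1*(-32233) = -24233 + 32233 = 8000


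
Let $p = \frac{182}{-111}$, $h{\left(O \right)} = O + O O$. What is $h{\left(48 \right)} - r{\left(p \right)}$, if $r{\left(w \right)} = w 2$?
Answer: $\frac{261436}{111} \approx 2355.3$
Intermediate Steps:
$h{\left(O \right)} = O + O^{2}$
$p = - \frac{182}{111}$ ($p = 182 \left(- \frac{1}{111}\right) = - \frac{182}{111} \approx -1.6396$)
$r{\left(w \right)} = 2 w$
$h{\left(48 \right)} - r{\left(p \right)} = 48 \left(1 + 48\right) - 2 \left(- \frac{182}{111}\right) = 48 \cdot 49 - - \frac{364}{111} = 2352 + \frac{364}{111} = \frac{261436}{111}$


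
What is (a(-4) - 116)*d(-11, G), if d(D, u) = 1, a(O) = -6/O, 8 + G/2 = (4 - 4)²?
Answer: -229/2 ≈ -114.50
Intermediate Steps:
G = -16 (G = -16 + 2*(4 - 4)² = -16 + 2*0² = -16 + 2*0 = -16 + 0 = -16)
(a(-4) - 116)*d(-11, G) = (-6/(-4) - 116)*1 = (-6*(-¼) - 116)*1 = (3/2 - 116)*1 = -229/2*1 = -229/2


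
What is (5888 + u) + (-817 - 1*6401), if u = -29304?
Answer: -30634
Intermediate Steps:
(5888 + u) + (-817 - 1*6401) = (5888 - 29304) + (-817 - 1*6401) = -23416 + (-817 - 6401) = -23416 - 7218 = -30634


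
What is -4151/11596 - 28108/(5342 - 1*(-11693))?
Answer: -396652653/197537860 ≈ -2.0080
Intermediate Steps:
-4151/11596 - 28108/(5342 - 1*(-11693)) = -4151*1/11596 - 28108/(5342 + 11693) = -4151/11596 - 28108/17035 = -396652653/197537860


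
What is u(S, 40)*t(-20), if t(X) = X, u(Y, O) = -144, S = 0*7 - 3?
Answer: 2880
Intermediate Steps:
S = -3 (S = 0 - 3 = -3)
u(S, 40)*t(-20) = -144*(-20) = 2880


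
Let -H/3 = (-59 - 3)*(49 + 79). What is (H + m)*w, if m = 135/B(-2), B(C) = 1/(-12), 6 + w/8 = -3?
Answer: -1597536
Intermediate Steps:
w = -72 (w = -48 + 8*(-3) = -48 - 24 = -72)
H = 23808 (H = -3*(-59 - 3)*(49 + 79) = -(-186)*128 = -3*(-7936) = 23808)
B(C) = -1/12
m = -1620 (m = 135/(-1/12) = 135*(-12) = -1620)
(H + m)*w = (23808 - 1620)*(-72) = 22188*(-72) = -1597536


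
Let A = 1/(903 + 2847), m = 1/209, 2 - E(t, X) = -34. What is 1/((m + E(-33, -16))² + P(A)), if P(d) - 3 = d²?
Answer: 614264062500/798140643793681 ≈ 0.00076962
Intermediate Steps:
E(t, X) = 36 (E(t, X) = 2 - 1*(-34) = 2 + 34 = 36)
m = 1/209 ≈ 0.0047847
A = 1/3750 ≈ 0.00026667
P(d) = 3 + d²
1/((m + E(-33, -16))² + P(A)) = 1/((1/209 + 36)² + (3 + (1/3750)²)) = 1/((7525/209)² + (3 + 1/14062500)) = 1/(56625625/43681 + 42187501/14062500) = 1/(798140643793681/614264062500) = 614264062500/798140643793681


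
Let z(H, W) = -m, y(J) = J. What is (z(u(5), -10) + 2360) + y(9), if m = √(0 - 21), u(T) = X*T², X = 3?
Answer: 2369 - I*√21 ≈ 2369.0 - 4.5826*I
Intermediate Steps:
u(T) = 3*T²
m = I*√21 (m = √(-21) = I*√21 ≈ 4.5826*I)
z(H, W) = -I*√21
(z(u(5), -10) + 2360) + y(9) = (-I*√21 + 2360) + 9 = (2360 - I*√21) + 9 = 2369 - I*√21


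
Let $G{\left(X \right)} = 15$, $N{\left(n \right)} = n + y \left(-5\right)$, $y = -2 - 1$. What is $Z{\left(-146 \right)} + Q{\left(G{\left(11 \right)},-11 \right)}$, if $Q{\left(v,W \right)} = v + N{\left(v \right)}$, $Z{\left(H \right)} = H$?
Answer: $-101$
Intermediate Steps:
$y = -3$ ($y = -2 - 1 = -3$)
$N{\left(n \right)} = 15 + n$ ($N{\left(n \right)} = n - -15 = n + 15 = 15 + n$)
$Q{\left(v,W \right)} = 15 + 2 v$ ($Q{\left(v,W \right)} = v + \left(15 + v\right) = 15 + 2 v$)
$Z{\left(-146 \right)} + Q{\left(G{\left(11 \right)},-11 \right)} = -146 + \left(15 + 2 \cdot 15\right) = -146 + \left(15 + 30\right) = -146 + 45 = -101$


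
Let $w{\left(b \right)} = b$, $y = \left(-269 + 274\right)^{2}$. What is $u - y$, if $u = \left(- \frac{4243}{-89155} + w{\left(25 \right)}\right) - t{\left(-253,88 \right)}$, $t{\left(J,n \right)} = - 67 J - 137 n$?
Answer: $- \frac{436409482}{89155} \approx -4895.0$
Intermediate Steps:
$y = 25$ ($y = 5^{2} = 25$)
$t{\left(J,n \right)} = - 137 n - 67 J$
$u = - \frac{434180607}{89155}$ ($u = \left(- \frac{4243}{-89155} + 25\right) - \left(\left(-137\right) 88 - -16951\right) = \left(\left(-4243\right) \left(- \frac{1}{89155}\right) + 25\right) - \left(-12056 + 16951\right) = \left(\frac{4243}{89155} + 25\right) - 4895 = \frac{2233118}{89155} - 4895 = - \frac{434180607}{89155} \approx -4870.0$)
$u - y = - \frac{434180607}{89155} - 25 = - \frac{436409482}{89155}$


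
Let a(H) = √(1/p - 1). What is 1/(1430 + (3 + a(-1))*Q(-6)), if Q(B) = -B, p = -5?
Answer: 905/1310467 - 3*I*√30/5241868 ≈ 0.00069059 - 3.1347e-6*I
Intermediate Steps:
a(H) = I*√30/5 (a(H) = √(1/(-5) - 1) = √(-⅕ - 1) = √(-6/5) = I*√30/5)
1/(1430 + (3 + a(-1))*Q(-6)) = 1/(1430 + (3 + I*√30/5)*(-1*(-6))) = 1/(1430 + (3 + I*√30/5)*6) = 1/(1430 + (18 + 6*I*√30/5)) = 1/(1448 + 6*I*√30/5)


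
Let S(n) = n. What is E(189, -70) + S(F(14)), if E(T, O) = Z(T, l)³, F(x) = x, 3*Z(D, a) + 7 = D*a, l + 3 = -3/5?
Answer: -40601127203/3375 ≈ -1.2030e+7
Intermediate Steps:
l = -18/5 (l = -3 - 3/5 = -3 - 3*⅕ = -3 - ⅗ = -18/5 ≈ -3.6000)
Z(D, a) = -7/3 + D*a/3 (Z(D, a) = -7/3 + (D*a)/3 = -7/3 + D*a/3)
E(T, O) = (-7/3 - 6*T/5)³ (E(T, O) = (-7/3 + (⅓)*T*(-18/5))³ = (-7/3 - 6*T/5)³)
E(189, -70) + S(F(14)) = (-35 - 18*189)³/3375 + 14 = (-35 - 3402)³/3375 + 14 = (1/3375)*(-3437)³ + 14 = (1/3375)*(-40601174453) + 14 = -40601174453/3375 + 14 = -40601127203/3375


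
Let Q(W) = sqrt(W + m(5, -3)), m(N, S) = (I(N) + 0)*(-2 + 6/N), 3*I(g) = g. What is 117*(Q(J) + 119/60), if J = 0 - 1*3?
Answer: 4641/20 + 39*I*sqrt(39) ≈ 232.05 + 243.55*I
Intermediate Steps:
I(g) = g/3
m(N, S) = N*(-2 + 6/N)/3 (m(N, S) = (N/3 + 0)*(-2 + 6/N) = (N/3)*(-2 + 6/N) = N*(-2 + 6/N)/3)
J = -3 (J = 0 - 3 = -3)
Q(W) = sqrt(-4/3 + W) (Q(W) = sqrt(W + (2 - 2/3*5)) = sqrt(W + (2 - 10/3)) = sqrt(W - 4/3) = sqrt(-4/3 + W))
117*(Q(J) + 119/60) = 117*(sqrt(-12 + 9*(-3))/3 + 119/60) = 117*(sqrt(-12 - 27)/3 + 119*(1/60)) = 117*(sqrt(-39)/3 + 119/60) = 117*((I*sqrt(39))/3 + 119/60) = 117*(I*sqrt(39)/3 + 119/60) = 117*(119/60 + I*sqrt(39)/3) = 4641/20 + 39*I*sqrt(39)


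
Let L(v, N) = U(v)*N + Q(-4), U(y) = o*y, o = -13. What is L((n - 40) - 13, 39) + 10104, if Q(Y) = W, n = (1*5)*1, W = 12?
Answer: 34452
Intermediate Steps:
n = 5 (n = 5*1 = 5)
U(y) = -13*y
Q(Y) = 12
L(v, N) = 12 - 13*N*v (L(v, N) = (-13*v)*N + 12 = -13*N*v + 12 = 12 - 13*N*v)
L((n - 40) - 13, 39) + 10104 = (12 - 13*39*((5 - 40) - 13)) + 10104 = (12 - 13*39*(-35 - 13)) + 10104 = (12 - 13*39*(-48)) + 10104 = (12 + 24336) + 10104 = 24348 + 10104 = 34452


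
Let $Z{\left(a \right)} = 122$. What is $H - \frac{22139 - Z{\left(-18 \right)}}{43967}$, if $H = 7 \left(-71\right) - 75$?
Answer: $- \frac{25171141}{43967} \approx -572.5$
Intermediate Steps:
$H = -572$ ($H = -497 - 75 = -572$)
$H - \frac{22139 - Z{\left(-18 \right)}}{43967} = -572 - \frac{22139 - 122}{43967} = -572 - \left(22139 - 122\right) \frac{1}{43967} = -572 - 22017 \cdot \frac{1}{43967} = -572 - \frac{22017}{43967} = - \frac{25171141}{43967}$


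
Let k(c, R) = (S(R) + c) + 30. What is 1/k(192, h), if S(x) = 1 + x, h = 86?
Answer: 1/309 ≈ 0.0032362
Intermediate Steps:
k(c, R) = 31 + R + c (k(c, R) = ((1 + R) + c) + 30 = (1 + R + c) + 30 = 31 + R + c)
1/k(192, h) = 1/(31 + 86 + 192) = 1/309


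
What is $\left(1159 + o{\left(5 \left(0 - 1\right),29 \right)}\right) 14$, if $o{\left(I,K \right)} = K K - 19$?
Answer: $27734$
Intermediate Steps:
$o{\left(I,K \right)} = -19 + K^{2}$ ($o{\left(I,K \right)} = K^{2} - 19 = -19 + K^{2}$)
$\left(1159 + o{\left(5 \left(0 - 1\right),29 \right)}\right) 14 = \left(1159 - \left(19 - 29^{2}\right)\right) 14 = \left(1159 + \left(-19 + 841\right)\right) 14 = \left(1159 + 822\right) 14 = 1981 \cdot 14 = 27734$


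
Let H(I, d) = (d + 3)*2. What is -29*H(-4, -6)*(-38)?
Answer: -6612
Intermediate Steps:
H(I, d) = 6 + 2*d (H(I, d) = (3 + d)*2 = 6 + 2*d)
-29*H(-4, -6)*(-38) = -29*(6 + 2*(-6))*(-38) = -29*(6 - 12)*(-38) = -29*(-6)*(-38) = 174*(-38) = -6612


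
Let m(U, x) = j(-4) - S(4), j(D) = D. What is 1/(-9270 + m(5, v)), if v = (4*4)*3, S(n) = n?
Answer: -1/9278 ≈ -0.00010778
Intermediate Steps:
v = 48 (v = 16*3 = 48)
m(U, x) = -8 (m(U, x) = -4 - 1*4 = -4 - 4 = -8)
1/(-9270 + m(5, v)) = 1/(-9270 - 8) = 1/(-9278) = -1/9278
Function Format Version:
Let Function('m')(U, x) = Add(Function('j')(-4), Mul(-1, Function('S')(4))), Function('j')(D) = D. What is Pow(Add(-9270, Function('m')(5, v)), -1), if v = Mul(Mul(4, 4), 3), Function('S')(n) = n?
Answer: Rational(-1, 9278) ≈ -0.00010778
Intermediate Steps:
v = 48 (v = Mul(16, 3) = 48)
Function('m')(U, x) = -8 (Function('m')(U, x) = Add(-4, Mul(-1, 4)) = Add(-4, -4) = -8)
Pow(Add(-9270, Function('m')(5, v)), -1) = Pow(Add(-9270, -8), -1) = Pow(-9278, -1) = Rational(-1, 9278)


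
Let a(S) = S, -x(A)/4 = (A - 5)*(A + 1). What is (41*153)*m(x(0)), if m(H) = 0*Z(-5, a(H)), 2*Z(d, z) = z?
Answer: 0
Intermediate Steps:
x(A) = -4*(1 + A)*(-5 + A) (x(A) = -4*(A - 5)*(A + 1) = -4*(-5 + A)*(1 + A) = -4*(1 + A)*(-5 + A))
Z(d, z) = z/2
m(H) = 0 (m(H) = 0*(H/2) = 0)
(41*153)*m(x(0)) = (41*153)*0 = 6273*0 = 0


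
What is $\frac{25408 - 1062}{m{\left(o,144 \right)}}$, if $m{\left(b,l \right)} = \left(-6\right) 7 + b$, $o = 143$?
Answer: $\frac{24346}{101} \approx 241.05$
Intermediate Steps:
$m{\left(b,l \right)} = -42 + b$
$\frac{25408 - 1062}{m{\left(o,144 \right)}} = \frac{25408 - 1062}{-42 + 143} = \frac{24346}{101}$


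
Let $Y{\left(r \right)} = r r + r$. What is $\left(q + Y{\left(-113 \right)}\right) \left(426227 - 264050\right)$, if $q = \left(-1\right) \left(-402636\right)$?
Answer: $67350810684$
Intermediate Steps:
$Y{\left(r \right)} = r + r^{2}$ ($Y{\left(r \right)} = r^{2} + r = r + r^{2}$)
$q = 402636$
$\left(q + Y{\left(-113 \right)}\right) \left(426227 - 264050\right) = \left(402636 - 113 \left(1 - 113\right)\right) \left(426227 - 264050\right) = \left(402636 - -12656\right) 162177 = \left(402636 + 12656\right) 162177 = 415292 \cdot 162177 = 67350810684$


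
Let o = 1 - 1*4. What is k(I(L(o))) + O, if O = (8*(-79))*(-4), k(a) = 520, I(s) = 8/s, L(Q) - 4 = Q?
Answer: 3048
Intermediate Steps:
o = -3 (o = 1 - 4 = -3)
L(Q) = 4 + Q
O = 2528 (O = -632*(-4) = 2528)
k(I(L(o))) + O = 520 + 2528 = 3048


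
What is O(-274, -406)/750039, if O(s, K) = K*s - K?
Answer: 111650/750039 ≈ 0.14886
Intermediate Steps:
O(s, K) = -K + K*s
O(-274, -406)/750039 = -406*(-1 - 274)/750039 = -406*(-275)*(1/750039) = 111650*(1/750039) = 111650/750039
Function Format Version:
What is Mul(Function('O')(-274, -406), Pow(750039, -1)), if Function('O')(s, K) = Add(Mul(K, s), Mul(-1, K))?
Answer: Rational(111650, 750039) ≈ 0.14886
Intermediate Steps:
Function('O')(s, K) = Add(Mul(-1, K), Mul(K, s))
Mul(Function('O')(-274, -406), Pow(750039, -1)) = Mul(Mul(-406, Add(-1, -274)), Pow(750039, -1)) = Mul(Mul(-406, -275), Rational(1, 750039)) = Mul(111650, Rational(1, 750039)) = Rational(111650, 750039)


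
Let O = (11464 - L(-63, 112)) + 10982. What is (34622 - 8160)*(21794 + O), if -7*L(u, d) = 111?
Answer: 8197689442/7 ≈ 1.1711e+9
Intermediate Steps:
L(u, d) = -111/7 (L(u, d) = -1/7*111 = -111/7)
O = 157233/7 (O = (11464 - 1*(-111/7)) + 10982 = (11464 + 111/7) + 10982 = 80359/7 + 10982 = 157233/7 ≈ 22462.)
(34622 - 8160)*(21794 + O) = (34622 - 8160)*(21794 + 157233/7) = 26462*(309791/7) = 8197689442/7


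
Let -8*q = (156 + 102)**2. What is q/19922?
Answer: -16641/39844 ≈ -0.41765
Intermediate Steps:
q = -16641/2 (q = -(156 + 102)**2/8 = -1/8*258**2 = -1/8*66564 = -16641/2 ≈ -8320.5)
q/19922 = -16641/2/19922 = -16641/2*1/19922 = -16641/39844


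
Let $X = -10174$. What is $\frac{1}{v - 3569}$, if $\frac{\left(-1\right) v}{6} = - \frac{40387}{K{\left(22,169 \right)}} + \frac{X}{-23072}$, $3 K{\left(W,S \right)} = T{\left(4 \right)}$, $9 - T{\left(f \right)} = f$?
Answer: $\frac{28840}{4090133623} \approx 7.0511 \cdot 10^{-6}$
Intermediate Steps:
$T{\left(f \right)} = 9 - f$
$K{\left(W,S \right)} = \frac{5}{3}$ ($K{\left(W,S \right)} = \frac{9 - 4}{3} = \frac{1}{3} \cdot 5 = \frac{5}{3}$)
$v = \frac{4193063583}{28840}$ ($v = - 6 \left(- \frac{40387}{\frac{5}{3}} - \frac{10174}{-23072}\right) = - 6 \left(\left(-40387\right) \frac{3}{5} - - \frac{5087}{11536}\right) = - 6 \left(- \frac{121161}{5} + \frac{5087}{11536}\right) = \left(-6\right) \left(- \frac{1397687861}{57680}\right) = \frac{4193063583}{28840} \approx 1.4539 \cdot 10^{5}$)
$\frac{1}{v - 3569} = \frac{1}{\frac{4193063583}{28840} - 3569} = \frac{1}{\frac{4090133623}{28840}} = \frac{28840}{4090133623}$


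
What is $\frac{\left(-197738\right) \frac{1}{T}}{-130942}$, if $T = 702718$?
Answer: $\frac{98869}{46007650178} \approx 2.149 \cdot 10^{-6}$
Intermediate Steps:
$\frac{\left(-197738\right) \frac{1}{T}}{-130942} = \frac{\left(-197738\right) \frac{1}{702718}}{-130942} = \left(-197738\right) \frac{1}{702718} \left(- \frac{1}{130942}\right) = \left(- \frac{98869}{351359}\right) \left(- \frac{1}{130942}\right) = \frac{98869}{46007650178}$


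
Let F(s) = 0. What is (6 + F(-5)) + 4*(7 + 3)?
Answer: 46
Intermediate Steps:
(6 + F(-5)) + 4*(7 + 3) = (6 + 0) + 4*(7 + 3) = 6 + 4*10 = 6 + 40 = 46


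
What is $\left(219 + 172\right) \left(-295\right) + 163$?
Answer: $-115182$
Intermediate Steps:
$\left(219 + 172\right) \left(-295\right) + 163 = 391 \left(-295\right) + 163 = -115345 + 163 = -115182$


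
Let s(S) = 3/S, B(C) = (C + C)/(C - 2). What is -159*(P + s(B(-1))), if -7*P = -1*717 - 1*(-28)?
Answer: -229119/14 ≈ -16366.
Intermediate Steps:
P = 689/7 (P = -(-1*717 - 1*(-28))/7 = -(-717 + 28)/7 = -⅐*(-689) = 689/7 ≈ 98.429)
B(C) = 2*C/(-2 + C) (B(C) = (2*C)/(-2 + C) = 2*C/(-2 + C))
-159*(P + s(B(-1))) = -159*(689/7 + 3/((2*(-1)/(-2 - 1)))) = -159*(689/7 + 3/((2*(-1)/(-3)))) = -159*(689/7 + 3/((2*(-1)*(-⅓)))) = -159*(689/7 + 3/(⅔)) = -159*(689/7 + 3*(3/2)) = -159*(689/7 + 9/2) = -159*1441/14 = -229119/14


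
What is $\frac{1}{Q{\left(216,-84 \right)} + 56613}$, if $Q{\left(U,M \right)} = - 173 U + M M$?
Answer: $\frac{1}{26301} \approx 3.8021 \cdot 10^{-5}$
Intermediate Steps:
$Q{\left(U,M \right)} = M^{2} - 173 U$ ($Q{\left(U,M \right)} = - 173 U + M^{2} = M^{2} - 173 U$)
$\frac{1}{Q{\left(216,-84 \right)} + 56613} = \frac{1}{\left(\left(-84\right)^{2} - 37368\right) + 56613} = \frac{1}{\left(7056 - 37368\right) + 56613} = \frac{1}{-30312 + 56613} = \frac{1}{26301}$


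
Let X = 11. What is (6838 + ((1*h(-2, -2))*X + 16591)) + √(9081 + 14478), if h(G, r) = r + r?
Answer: 23385 + √23559 ≈ 23539.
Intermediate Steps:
h(G, r) = 2*r
(6838 + ((1*h(-2, -2))*X + 16591)) + √(9081 + 14478) = (6838 + ((1*(2*(-2)))*11 + 16591)) + √(9081 + 14478) = (6838 + ((1*(-4))*11 + 16591)) + √23559 = (6838 + (-4*11 + 16591)) + √23559 = (6838 + (-44 + 16591)) + √23559 = (6838 + 16547) + √23559 = 23385 + √23559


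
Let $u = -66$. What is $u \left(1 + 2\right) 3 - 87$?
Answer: $-681$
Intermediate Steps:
$u \left(1 + 2\right) 3 - 87 = - 66 \left(1 + 2\right) 3 - 87 = - 66 \cdot 3 \cdot 3 - 87 = \left(-66\right) 9 - 87 = -594 - 87 = -681$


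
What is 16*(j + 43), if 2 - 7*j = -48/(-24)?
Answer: 688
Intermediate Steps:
j = 0 (j = 2/7 - (-48)/(7*(-24)) = 2/7 - (-48)*(-1)/(7*24) = 2/7 - 1/7*2 = 2/7 - 2/7 = 0)
16*(j + 43) = 16*(0 + 43) = 16*43 = 688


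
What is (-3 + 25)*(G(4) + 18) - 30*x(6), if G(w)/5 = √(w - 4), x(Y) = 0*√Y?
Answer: 396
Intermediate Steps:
x(Y) = 0
G(w) = 5*√(-4 + w) (G(w) = 5*√(w - 4) = 5*√(-4 + w))
(-3 + 25)*(G(4) + 18) - 30*x(6) = (-3 + 25)*(5*√(-4 + 4) + 18) - 30*0 = 22*(5*√0 + 18) + 0 = 22*(5*0 + 18) + 0 = 22*(0 + 18) + 0 = 22*18 + 0 = 396 + 0 = 396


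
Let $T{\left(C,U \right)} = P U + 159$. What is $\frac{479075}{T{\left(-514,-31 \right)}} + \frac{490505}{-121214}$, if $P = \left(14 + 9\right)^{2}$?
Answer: $- \frac{6603639825}{196851536} \approx -33.546$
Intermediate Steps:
$P = 529$ ($P = 23^{2} = 529$)
$T{\left(C,U \right)} = 159 + 529 U$ ($T{\left(C,U \right)} = 529 U + 159 = 159 + 529 U$)
$\frac{479075}{T{\left(-514,-31 \right)}} + \frac{490505}{-121214} = \frac{479075}{159 + 529 \left(-31\right)} + \frac{490505}{-121214} = \frac{479075}{159 - 16399} + 490505 \left(- \frac{1}{121214}\right) = \frac{479075}{-16240} - \frac{490505}{121214} = 479075 \left(- \frac{1}{16240}\right) - \frac{490505}{121214} = - \frac{95815}{3248} - \frac{490505}{121214} = - \frac{6603639825}{196851536}$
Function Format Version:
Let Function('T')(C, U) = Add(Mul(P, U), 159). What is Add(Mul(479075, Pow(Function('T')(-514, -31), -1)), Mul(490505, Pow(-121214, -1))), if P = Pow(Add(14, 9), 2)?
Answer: Rational(-6603639825, 196851536) ≈ -33.546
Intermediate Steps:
P = 529 (P = Pow(23, 2) = 529)
Function('T')(C, U) = Add(159, Mul(529, U)) (Function('T')(C, U) = Add(Mul(529, U), 159) = Add(159, Mul(529, U)))
Add(Mul(479075, Pow(Function('T')(-514, -31), -1)), Mul(490505, Pow(-121214, -1))) = Add(Mul(479075, Pow(Add(159, Mul(529, -31)), -1)), Mul(490505, Pow(-121214, -1))) = Add(Mul(479075, Pow(Add(159, -16399), -1)), Mul(490505, Rational(-1, 121214))) = Add(Mul(479075, Pow(-16240, -1)), Rational(-490505, 121214)) = Add(Mul(479075, Rational(-1, 16240)), Rational(-490505, 121214)) = Add(Rational(-95815, 3248), Rational(-490505, 121214)) = Rational(-6603639825, 196851536)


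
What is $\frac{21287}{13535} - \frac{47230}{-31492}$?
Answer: $\frac{654814127}{213122110} \approx 3.0725$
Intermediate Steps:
$\frac{21287}{13535} - \frac{47230}{-31492} = 21287 \cdot \frac{1}{13535} - - \frac{23615}{15746} = \frac{21287}{13535} + \frac{23615}{15746} = \frac{654814127}{213122110}$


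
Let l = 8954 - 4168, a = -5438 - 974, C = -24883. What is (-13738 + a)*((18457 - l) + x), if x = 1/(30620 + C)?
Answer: -1580375139200/5737 ≈ -2.7547e+8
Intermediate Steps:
a = -6412
l = 4786
x = 1/5737 (x = 1/(30620 - 24883) = 1/5737 ≈ 0.00017431)
(-13738 + a)*((18457 - l) + x) = (-13738 - 6412)*((18457 - 1*4786) + 1/5737) = -20150*((18457 - 4786) + 1/5737) = -20150*(13671 + 1/5737) = -20150*78430528/5737 = -1580375139200/5737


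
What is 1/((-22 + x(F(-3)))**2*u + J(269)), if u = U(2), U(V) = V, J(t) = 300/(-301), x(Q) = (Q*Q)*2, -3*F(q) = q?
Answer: 301/240500 ≈ 0.0012516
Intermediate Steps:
F(q) = -q/3
x(Q) = 2*Q**2 (x(Q) = Q**2*2 = 2*Q**2)
J(t) = -300/301 (J(t) = 300*(-1/301) = -300/301)
u = 2
1/((-22 + x(F(-3)))**2*u + J(269)) = 1/((-22 + 2*(-1/3*(-3))**2)**2*2 - 300/301) = 1/((-22 + 2*1**2)**2*2 - 300/301) = 1/((-22 + 2*1)**2*2 - 300/301) = 1/((-22 + 2)**2*2 - 300/301) = 1/((-20)**2*2 - 300/301) = 1/(400*2 - 300/301) = 1/(800 - 300/301) = 1/(240500/301) = 301/240500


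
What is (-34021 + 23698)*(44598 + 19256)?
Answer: -659164842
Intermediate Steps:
(-34021 + 23698)*(44598 + 19256) = -10323*63854 = -659164842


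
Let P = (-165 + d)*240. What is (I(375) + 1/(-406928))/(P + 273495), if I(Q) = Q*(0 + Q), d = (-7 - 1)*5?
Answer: 57224249999/91271915760 ≈ 0.62696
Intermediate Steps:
d = -40 (d = -8*5 = -40)
P = -49200 (P = (-165 - 40)*240 = -205*240 = -49200)
I(Q) = Q**2 (I(Q) = Q*Q = Q**2)
(I(375) + 1/(-406928))/(P + 273495) = (375**2 + 1/(-406928))/(-49200 + 273495) = (140625 - 1/406928)/224295 = (57224249999/406928)*(1/224295) = 57224249999/91271915760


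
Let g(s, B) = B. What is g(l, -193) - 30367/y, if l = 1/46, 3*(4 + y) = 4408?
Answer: -939529/4396 ≈ -213.72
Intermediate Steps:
y = 4396/3 (y = -4 + (⅓)*4408 = -4 + 4408/3 = 4396/3 ≈ 1465.3)
l = 1/46 ≈ 0.021739
g(l, -193) - 30367/y = -193 - 30367/4396/3 = -193 - 30367*3/4396 = -193 - 1*91101/4396 = -193 - 91101/4396 = -939529/4396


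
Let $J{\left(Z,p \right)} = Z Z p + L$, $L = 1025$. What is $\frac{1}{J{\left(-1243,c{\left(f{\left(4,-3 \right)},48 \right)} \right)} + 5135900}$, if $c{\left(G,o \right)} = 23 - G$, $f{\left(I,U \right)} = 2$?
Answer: $\frac{1}{37582954} \approx 2.6608 \cdot 10^{-8}$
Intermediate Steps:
$J{\left(Z,p \right)} = 1025 + p Z^{2}$ ($J{\left(Z,p \right)} = Z Z p + 1025 = Z^{2} p + 1025 = p Z^{2} + 1025 = 1025 + p Z^{2}$)
$\frac{1}{J{\left(-1243,c{\left(f{\left(4,-3 \right)},48 \right)} \right)} + 5135900} = \frac{1}{\left(1025 + \left(23 - 2\right) \left(-1243\right)^{2}\right) + 5135900} = \frac{1}{\left(1025 + \left(23 - 2\right) 1545049\right) + 5135900} = \frac{1}{\left(1025 + 21 \cdot 1545049\right) + 5135900} = \frac{1}{\left(1025 + 32446029\right) + 5135900} = \frac{1}{32447054 + 5135900} = \frac{1}{37582954}$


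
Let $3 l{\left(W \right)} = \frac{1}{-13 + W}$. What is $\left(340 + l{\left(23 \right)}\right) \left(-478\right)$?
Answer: $- \frac{2438039}{15} \approx -1.6254 \cdot 10^{5}$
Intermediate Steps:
$l{\left(W \right)} = \frac{1}{3 \left(-13 + W\right)}$
$\left(340 + l{\left(23 \right)}\right) \left(-478\right) = \left(340 + \frac{1}{3 \left(-13 + 23\right)}\right) \left(-478\right) = \left(340 + \frac{1}{3 \cdot 10}\right) \left(-478\right) = \left(340 + \frac{1}{3} \cdot \frac{1}{10}\right) \left(-478\right) = \left(340 + \frac{1}{30}\right) \left(-478\right) = \frac{10201}{30} \left(-478\right) = - \frac{2438039}{15}$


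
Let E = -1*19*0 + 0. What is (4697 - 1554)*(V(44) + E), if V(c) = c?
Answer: 138292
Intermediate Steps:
E = 0 (E = -19*0 + 0 = 0 + 0 = 0)
(4697 - 1554)*(V(44) + E) = (4697 - 1554)*(44 + 0) = 3143*44 = 138292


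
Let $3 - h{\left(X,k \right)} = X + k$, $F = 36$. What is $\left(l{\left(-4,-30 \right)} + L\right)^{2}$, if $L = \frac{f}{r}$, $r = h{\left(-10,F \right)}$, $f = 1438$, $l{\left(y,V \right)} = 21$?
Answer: $\frac{912025}{529} \approx 1724.1$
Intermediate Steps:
$h{\left(X,k \right)} = 3 - X - k$ ($h{\left(X,k \right)} = 3 - \left(X + k\right) = 3 - X - k$)
$r = -23$ ($r = 3 - -10 - 36 = 3 + 10 - 36 = -23$)
$L = - \frac{1438}{23}$ ($L = \frac{1438}{-23} = 1438 \left(- \frac{1}{23}\right) = - \frac{1438}{23} \approx -62.522$)
$\left(l{\left(-4,-30 \right)} + L\right)^{2} = \left(21 - \frac{1438}{23}\right)^{2} = \left(- \frac{955}{23}\right)^{2} = \frac{912025}{529}$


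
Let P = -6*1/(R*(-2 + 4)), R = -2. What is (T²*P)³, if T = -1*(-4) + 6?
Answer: 3375000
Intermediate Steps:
T = 10 (T = 4 + 6 = 10)
P = 3/2 (P = -6*(-1/(2*(-2 + 4))) = -6/((-2*2)) = -6/(-4) = -6*(-¼) = 3/2 ≈ 1.5000)
(T²*P)³ = (10²*(3/2))³ = (100*(3/2))³ = 150³ = 3375000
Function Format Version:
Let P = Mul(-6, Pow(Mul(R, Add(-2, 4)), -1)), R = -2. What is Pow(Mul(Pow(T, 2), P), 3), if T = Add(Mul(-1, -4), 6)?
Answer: 3375000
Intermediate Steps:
T = 10 (T = Add(4, 6) = 10)
P = Rational(3, 2) (P = Mul(-6, Pow(Mul(-2, Add(-2, 4)), -1)) = Mul(-6, Pow(Mul(-2, 2), -1)) = Mul(-6, Pow(-4, -1)) = Mul(-6, Rational(-1, 4)) = Rational(3, 2) ≈ 1.5000)
Pow(Mul(Pow(T, 2), P), 3) = Pow(Mul(Pow(10, 2), Rational(3, 2)), 3) = Pow(Mul(100, Rational(3, 2)), 3) = Pow(150, 3) = 3375000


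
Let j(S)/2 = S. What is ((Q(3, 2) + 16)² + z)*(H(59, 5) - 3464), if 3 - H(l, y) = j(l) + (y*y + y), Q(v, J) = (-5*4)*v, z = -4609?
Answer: 9646857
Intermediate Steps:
Q(v, J) = -20*v
j(S) = 2*S
H(l, y) = 3 - y - y² - 2*l (H(l, y) = 3 - (2*l + (y*y + y)) = 3 - (2*l + (y² + y)) = 3 - (2*l + (y + y²)) = 3 - (y + y² + 2*l) = 3 + (-y - y² - 2*l) = 3 - y - y² - 2*l)
((Q(3, 2) + 16)² + z)*(H(59, 5) - 3464) = ((-20*3 + 16)² - 4609)*((3 - 1*5 - 1*5² - 2*59) - 3464) = ((-60 + 16)² - 4609)*((3 - 5 - 1*25 - 118) - 3464) = ((-44)² - 4609)*((3 - 5 - 25 - 118) - 3464) = (1936 - 4609)*(-145 - 3464) = -2673*(-3609) = 9646857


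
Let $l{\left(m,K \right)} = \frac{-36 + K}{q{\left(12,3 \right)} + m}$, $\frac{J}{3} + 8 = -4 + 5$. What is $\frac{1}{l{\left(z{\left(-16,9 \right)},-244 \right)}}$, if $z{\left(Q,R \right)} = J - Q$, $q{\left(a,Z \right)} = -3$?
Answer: $\frac{1}{35} \approx 0.028571$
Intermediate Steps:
$J = -21$ ($J = -24 + 3 \left(-4 + 5\right) = -24 + 3 \cdot 1 = -24 + 3 = -21$)
$z{\left(Q,R \right)} = -21 - Q$
$l{\left(m,K \right)} = \frac{-36 + K}{-3 + m}$
$\frac{1}{l{\left(z{\left(-16,9 \right)},-244 \right)}} = \frac{1}{\frac{1}{-3 - 5} \left(-36 - 244\right)} = \frac{1}{\frac{1}{-3 + \left(-21 + 16\right)} \left(-280\right)} = \frac{1}{\frac{1}{-3 - 5} \left(-280\right)} = \frac{1}{\frac{1}{-8} \left(-280\right)} = \frac{1}{\left(- \frac{1}{8}\right) \left(-280\right)} = \frac{1}{35}$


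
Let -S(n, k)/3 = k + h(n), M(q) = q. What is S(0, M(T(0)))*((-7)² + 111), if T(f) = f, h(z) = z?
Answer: 0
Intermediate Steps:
S(n, k) = -3*k - 3*n (S(n, k) = -3*(k + n) = -3*k - 3*n)
S(0, M(T(0)))*((-7)² + 111) = (-3*0 - 3*0)*((-7)² + 111) = (0 + 0)*(49 + 111) = 0*160 = 0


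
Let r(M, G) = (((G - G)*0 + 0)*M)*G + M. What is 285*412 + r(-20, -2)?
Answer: 117400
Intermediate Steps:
r(M, G) = M (r(M, G) = ((0*0 + 0)*M)*G + M = ((0 + 0)*M)*G + M = (0*M)*G + M = 0*G + M = 0 + M = M)
285*412 + r(-20, -2) = 285*412 - 20 = 117420 - 20 = 117400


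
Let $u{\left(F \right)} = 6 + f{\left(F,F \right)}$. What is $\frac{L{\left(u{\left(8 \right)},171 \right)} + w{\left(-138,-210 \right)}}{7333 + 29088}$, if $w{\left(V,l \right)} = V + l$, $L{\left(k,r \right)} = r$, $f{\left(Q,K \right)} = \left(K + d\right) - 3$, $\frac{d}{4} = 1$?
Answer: $- \frac{177}{36421} \approx -0.0048598$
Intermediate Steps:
$d = 4$ ($d = 4 \cdot 1 = 4$)
$f{\left(Q,K \right)} = 1 + K$ ($f{\left(Q,K \right)} = \left(K + 4\right) - 3 = \left(4 + K\right) - 3 = 1 + K$)
$u{\left(F \right)} = 7 + F$ ($u{\left(F \right)} = 6 + \left(1 + F\right) = 7 + F$)
$\frac{L{\left(u{\left(8 \right)},171 \right)} + w{\left(-138,-210 \right)}}{7333 + 29088} = \frac{171 - 348}{7333 + 29088} = \frac{171 - 348}{36421} = \left(-177\right) \frac{1}{36421} = - \frac{177}{36421}$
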